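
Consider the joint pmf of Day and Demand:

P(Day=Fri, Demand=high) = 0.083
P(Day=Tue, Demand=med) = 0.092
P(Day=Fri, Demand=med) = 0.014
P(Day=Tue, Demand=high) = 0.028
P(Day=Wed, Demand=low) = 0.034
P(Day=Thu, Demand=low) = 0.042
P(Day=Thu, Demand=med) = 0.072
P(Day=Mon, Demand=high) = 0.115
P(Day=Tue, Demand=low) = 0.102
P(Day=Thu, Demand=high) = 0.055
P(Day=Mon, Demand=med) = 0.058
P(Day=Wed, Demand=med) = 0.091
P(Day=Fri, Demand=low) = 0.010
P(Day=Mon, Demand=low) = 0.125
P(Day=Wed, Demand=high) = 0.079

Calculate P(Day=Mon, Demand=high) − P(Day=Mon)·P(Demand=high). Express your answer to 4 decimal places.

P(Day=Mon) = 0.125 + 0.058 + 0.115 = 0.298.
P(Demand=high) = 0.115 + 0.028 + 0.079 + 0.055 + 0.083 = 0.360.
P(Day=Mon, Demand=high) − P(Day=Mon)P(Demand=high) = 0.115 − 0.298×0.360 = 0.0077.

0.0077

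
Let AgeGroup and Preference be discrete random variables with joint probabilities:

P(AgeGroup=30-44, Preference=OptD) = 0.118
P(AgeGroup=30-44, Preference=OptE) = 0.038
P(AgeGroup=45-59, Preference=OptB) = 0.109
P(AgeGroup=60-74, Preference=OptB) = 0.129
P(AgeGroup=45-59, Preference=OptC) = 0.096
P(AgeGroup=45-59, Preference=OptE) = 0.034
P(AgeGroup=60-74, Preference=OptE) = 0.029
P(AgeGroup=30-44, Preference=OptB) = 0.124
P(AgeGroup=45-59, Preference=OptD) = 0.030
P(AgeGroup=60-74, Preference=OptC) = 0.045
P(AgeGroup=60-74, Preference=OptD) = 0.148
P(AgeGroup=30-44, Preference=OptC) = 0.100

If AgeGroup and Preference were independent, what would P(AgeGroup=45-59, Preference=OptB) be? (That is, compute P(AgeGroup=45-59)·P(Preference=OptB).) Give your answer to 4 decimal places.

P(AgeGroup=45-59) = 0.109 + 0.096 + 0.030 + 0.034 = 0.269.
P(Preference=OptB) = 0.124 + 0.109 + 0.129 = 0.362.
Product: 0.269 × 0.362 = 0.0974.

0.0974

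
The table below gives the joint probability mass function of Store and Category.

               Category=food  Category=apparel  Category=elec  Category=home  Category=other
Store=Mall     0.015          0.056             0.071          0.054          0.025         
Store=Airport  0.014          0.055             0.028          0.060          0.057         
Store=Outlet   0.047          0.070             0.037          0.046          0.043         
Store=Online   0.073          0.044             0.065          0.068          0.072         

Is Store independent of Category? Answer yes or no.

P(Store=Online) = 0.322 and P(Category=apparel) = 0.225, so their product is 0.07245, but P(Store=Online, Category=apparel) = 0.044. Since these differ, Store and Category are not independent.

no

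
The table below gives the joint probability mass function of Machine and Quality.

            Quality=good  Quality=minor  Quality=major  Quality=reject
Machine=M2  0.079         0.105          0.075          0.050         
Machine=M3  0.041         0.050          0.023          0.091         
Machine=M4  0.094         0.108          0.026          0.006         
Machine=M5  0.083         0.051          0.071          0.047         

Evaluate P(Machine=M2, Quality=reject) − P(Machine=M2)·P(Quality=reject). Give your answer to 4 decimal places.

P(Machine=M2) = 0.079 + 0.105 + 0.075 + 0.050 = 0.309.
P(Quality=reject) = 0.050 + 0.091 + 0.006 + 0.047 = 0.194.
P(Machine=M2, Quality=reject) − P(Machine=M2)P(Quality=reject) = 0.050 − 0.309×0.194 = -0.0099.

-0.0099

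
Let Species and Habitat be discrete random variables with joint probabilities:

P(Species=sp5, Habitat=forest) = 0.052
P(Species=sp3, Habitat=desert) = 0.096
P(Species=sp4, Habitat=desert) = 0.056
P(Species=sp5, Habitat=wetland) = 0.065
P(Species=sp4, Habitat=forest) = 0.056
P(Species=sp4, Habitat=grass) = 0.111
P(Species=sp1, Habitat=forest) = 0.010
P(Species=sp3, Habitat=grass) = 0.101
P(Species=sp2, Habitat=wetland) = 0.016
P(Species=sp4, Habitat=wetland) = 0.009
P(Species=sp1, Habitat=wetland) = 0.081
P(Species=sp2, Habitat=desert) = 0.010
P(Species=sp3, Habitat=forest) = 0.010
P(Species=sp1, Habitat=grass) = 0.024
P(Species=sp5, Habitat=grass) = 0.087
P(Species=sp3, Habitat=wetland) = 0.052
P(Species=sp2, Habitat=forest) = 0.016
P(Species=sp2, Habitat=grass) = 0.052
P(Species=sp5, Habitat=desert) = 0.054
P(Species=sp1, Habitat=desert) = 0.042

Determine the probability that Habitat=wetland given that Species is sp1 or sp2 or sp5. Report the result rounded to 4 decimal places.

0.3183

P(Species=sp1) = 0.010 + 0.024 + 0.081 + 0.042 = 0.157.
P(Species=sp2) = 0.016 + 0.052 + 0.016 + 0.010 = 0.094.
P(Species=sp5) = 0.052 + 0.087 + 0.065 + 0.054 = 0.258.
P(Species ∈ {sp1, sp2, sp5}) = 0.157 + 0.094 + 0.258 = 0.509; P(Habitat=wetland, Species ∈ {sp1, sp2, sp5}) = 0.081 + 0.016 + 0.065 = 0.162.
P(Habitat=wetland | Species ∈ {sp1, sp2, sp5}) = 0.162/0.509 = 0.3183.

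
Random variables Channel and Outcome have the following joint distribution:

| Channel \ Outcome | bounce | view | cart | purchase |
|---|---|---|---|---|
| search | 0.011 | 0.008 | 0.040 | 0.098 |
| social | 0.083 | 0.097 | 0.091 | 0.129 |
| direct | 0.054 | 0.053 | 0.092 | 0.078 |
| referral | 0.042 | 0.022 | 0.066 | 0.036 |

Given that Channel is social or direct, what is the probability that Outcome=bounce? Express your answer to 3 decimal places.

P(Channel=social) = 0.083 + 0.097 + 0.091 + 0.129 = 0.400.
P(Channel=direct) = 0.054 + 0.053 + 0.092 + 0.078 = 0.277.
P(Channel ∈ {social, direct}) = 0.400 + 0.277 = 0.677; P(Outcome=bounce, Channel ∈ {social, direct}) = 0.083 + 0.054 = 0.137.
P(Outcome=bounce | Channel ∈ {social, direct}) = 0.137/0.677 = 0.202.

0.202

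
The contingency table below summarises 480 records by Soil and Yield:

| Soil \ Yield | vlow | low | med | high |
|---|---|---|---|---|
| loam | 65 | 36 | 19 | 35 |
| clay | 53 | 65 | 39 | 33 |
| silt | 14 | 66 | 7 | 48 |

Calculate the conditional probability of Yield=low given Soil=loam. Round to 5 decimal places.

Total with Soil=loam: 65 + 36 + 19 + 35 = 155.
P(Yield=low | Soil=loam) = 36/155 = 0.23226.

0.23226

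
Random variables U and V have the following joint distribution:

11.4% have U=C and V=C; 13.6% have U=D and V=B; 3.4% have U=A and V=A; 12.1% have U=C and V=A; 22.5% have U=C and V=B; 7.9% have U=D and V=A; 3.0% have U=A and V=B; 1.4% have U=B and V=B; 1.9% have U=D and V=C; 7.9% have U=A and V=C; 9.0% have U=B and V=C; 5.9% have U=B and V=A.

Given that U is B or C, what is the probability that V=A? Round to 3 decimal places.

0.289

P(U=B) = 0.059 + 0.014 + 0.090 = 0.163.
P(U=C) = 0.121 + 0.225 + 0.114 = 0.460.
P(U ∈ {B, C}) = 0.163 + 0.460 = 0.623; P(V=A, U ∈ {B, C}) = 0.059 + 0.121 = 0.180.
P(V=A | U ∈ {B, C}) = 0.180/0.623 = 0.289.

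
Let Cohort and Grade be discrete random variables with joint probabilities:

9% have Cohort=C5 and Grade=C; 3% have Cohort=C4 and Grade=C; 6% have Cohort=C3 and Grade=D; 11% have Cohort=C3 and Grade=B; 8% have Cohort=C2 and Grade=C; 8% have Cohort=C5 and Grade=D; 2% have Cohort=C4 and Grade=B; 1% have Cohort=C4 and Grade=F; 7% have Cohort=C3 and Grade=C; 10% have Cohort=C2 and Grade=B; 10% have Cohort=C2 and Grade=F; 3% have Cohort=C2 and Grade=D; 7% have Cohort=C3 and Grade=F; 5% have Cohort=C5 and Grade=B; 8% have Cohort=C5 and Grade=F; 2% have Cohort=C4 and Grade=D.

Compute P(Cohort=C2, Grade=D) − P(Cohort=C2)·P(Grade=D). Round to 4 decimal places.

-0.0289

P(Cohort=C2) = 0.10 + 0.08 + 0.03 + 0.10 = 0.31.
P(Grade=D) = 0.03 + 0.06 + 0.02 + 0.08 = 0.19.
P(Cohort=C2, Grade=D) − P(Cohort=C2)P(Grade=D) = 0.03 − 0.31×0.19 = -0.0289.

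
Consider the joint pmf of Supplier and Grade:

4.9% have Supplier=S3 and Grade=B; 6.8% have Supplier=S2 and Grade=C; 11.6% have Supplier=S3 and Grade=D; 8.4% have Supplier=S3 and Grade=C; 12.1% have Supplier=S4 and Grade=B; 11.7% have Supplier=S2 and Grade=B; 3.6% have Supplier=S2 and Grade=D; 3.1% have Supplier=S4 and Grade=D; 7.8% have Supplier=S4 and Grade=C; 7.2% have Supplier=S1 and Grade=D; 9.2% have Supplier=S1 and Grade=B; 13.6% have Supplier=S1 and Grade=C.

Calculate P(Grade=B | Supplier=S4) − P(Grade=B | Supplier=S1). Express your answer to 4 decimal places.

0.2194

P(Supplier=S4) = 0.121 + 0.078 + 0.031 = 0.230; P(Grade=B | Supplier=S4) = 0.121/0.230 = 0.52609.
P(Supplier=S1) = 0.092 + 0.136 + 0.072 = 0.300; P(Grade=B | Supplier=S1) = 0.092/0.300 = 0.30667.
Difference = 0.2194.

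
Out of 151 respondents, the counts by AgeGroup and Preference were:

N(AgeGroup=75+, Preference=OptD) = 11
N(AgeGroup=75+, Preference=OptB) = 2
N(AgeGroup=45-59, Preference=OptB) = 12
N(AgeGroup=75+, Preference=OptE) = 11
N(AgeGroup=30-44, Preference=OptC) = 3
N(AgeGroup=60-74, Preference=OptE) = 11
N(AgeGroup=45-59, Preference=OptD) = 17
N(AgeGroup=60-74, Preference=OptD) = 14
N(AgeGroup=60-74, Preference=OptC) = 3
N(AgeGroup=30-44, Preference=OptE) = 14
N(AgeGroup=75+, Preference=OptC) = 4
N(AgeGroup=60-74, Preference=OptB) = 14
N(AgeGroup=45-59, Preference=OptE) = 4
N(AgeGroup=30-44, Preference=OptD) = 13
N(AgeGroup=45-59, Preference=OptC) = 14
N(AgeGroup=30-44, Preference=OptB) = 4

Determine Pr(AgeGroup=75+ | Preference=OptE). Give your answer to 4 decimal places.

0.2750

Total with Preference=OptE: 14 + 4 + 11 + 11 = 40.
P(AgeGroup=75+ | Preference=OptE) = 11/40 = 0.2750.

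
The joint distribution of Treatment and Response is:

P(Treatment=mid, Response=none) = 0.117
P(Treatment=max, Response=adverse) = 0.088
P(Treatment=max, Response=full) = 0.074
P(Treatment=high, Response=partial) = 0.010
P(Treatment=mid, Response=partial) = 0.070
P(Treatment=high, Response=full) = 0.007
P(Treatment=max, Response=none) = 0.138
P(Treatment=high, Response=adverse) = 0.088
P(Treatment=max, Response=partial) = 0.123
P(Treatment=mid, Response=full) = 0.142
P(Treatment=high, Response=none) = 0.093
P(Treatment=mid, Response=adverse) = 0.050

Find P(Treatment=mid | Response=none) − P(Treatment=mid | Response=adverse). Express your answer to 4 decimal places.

P(Response=none) = 0.117 + 0.093 + 0.138 = 0.348; P(Treatment=mid | Response=none) = 0.117/0.348 = 0.33621.
P(Response=adverse) = 0.050 + 0.088 + 0.088 = 0.226; P(Treatment=mid | Response=adverse) = 0.050/0.226 = 0.22124.
Difference = 0.1150.

0.1150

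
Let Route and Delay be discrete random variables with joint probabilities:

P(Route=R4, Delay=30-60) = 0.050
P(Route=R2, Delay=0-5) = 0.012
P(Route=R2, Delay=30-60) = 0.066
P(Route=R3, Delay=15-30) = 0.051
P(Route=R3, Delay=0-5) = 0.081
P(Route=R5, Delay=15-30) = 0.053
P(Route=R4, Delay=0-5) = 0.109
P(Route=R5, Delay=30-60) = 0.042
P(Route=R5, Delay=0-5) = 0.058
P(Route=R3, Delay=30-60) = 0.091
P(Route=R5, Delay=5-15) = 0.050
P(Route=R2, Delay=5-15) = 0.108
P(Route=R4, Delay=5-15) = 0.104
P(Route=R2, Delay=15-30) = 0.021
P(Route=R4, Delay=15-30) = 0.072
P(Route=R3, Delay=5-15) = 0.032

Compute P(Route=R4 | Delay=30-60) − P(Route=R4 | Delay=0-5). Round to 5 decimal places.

P(Delay=30-60) = 0.066 + 0.091 + 0.050 + 0.042 = 0.249; P(Route=R4 | Delay=30-60) = 0.050/0.249 = 0.200803.
P(Delay=0-5) = 0.012 + 0.081 + 0.109 + 0.058 = 0.260; P(Route=R4 | Delay=0-5) = 0.109/0.260 = 0.419231.
Difference = -0.21843.

-0.21843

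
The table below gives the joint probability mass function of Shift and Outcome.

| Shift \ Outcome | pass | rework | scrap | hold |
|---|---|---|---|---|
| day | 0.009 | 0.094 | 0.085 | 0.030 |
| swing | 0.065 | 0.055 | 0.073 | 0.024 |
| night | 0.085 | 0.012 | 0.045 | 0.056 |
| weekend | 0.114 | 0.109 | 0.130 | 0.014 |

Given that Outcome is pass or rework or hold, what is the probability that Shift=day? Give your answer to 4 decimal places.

0.1994

P(Outcome=pass) = 0.009 + 0.065 + 0.085 + 0.114 = 0.273.
P(Outcome=rework) = 0.094 + 0.055 + 0.012 + 0.109 = 0.270.
P(Outcome=hold) = 0.030 + 0.024 + 0.056 + 0.014 = 0.124.
P(Outcome ∈ {pass, rework, hold}) = 0.273 + 0.270 + 0.124 = 0.667; P(Shift=day, Outcome ∈ {pass, rework, hold}) = 0.009 + 0.094 + 0.030 = 0.133.
P(Shift=day | Outcome ∈ {pass, rework, hold}) = 0.133/0.667 = 0.1994.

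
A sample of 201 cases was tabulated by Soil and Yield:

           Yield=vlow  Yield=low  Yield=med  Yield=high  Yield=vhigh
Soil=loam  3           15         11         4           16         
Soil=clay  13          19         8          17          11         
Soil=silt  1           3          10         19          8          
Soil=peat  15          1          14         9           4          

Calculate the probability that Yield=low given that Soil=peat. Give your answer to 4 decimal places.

Total with Soil=peat: 15 + 1 + 14 + 9 + 4 = 43.
P(Yield=low | Soil=peat) = 1/43 = 0.0233.

0.0233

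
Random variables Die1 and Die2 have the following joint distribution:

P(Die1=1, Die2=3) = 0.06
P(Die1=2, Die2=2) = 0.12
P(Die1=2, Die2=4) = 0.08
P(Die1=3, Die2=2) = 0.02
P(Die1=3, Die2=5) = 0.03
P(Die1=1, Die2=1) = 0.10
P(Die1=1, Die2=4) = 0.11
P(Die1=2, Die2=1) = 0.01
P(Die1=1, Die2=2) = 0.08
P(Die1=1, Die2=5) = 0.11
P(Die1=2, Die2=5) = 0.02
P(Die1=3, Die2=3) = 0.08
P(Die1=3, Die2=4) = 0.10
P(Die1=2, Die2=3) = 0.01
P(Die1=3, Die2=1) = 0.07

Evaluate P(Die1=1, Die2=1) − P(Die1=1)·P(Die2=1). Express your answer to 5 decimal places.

0.01720

P(Die1=1) = 0.10 + 0.08 + 0.06 + 0.11 + 0.11 = 0.46.
P(Die2=1) = 0.10 + 0.01 + 0.07 = 0.18.
P(Die1=1, Die2=1) − P(Die1=1)P(Die2=1) = 0.10 − 0.46×0.18 = 0.01720.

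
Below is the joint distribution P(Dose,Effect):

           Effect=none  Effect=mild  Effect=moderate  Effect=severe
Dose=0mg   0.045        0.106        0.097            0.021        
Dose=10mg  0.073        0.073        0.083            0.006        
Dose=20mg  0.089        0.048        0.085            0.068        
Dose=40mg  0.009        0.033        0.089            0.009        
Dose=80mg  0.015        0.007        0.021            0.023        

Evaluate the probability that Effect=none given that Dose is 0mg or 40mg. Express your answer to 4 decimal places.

0.1320

P(Dose=0mg) = 0.045 + 0.106 + 0.097 + 0.021 = 0.269.
P(Dose=40mg) = 0.009 + 0.033 + 0.089 + 0.009 = 0.140.
P(Dose ∈ {0mg, 40mg}) = 0.269 + 0.140 = 0.409; P(Effect=none, Dose ∈ {0mg, 40mg}) = 0.045 + 0.009 = 0.054.
P(Effect=none | Dose ∈ {0mg, 40mg}) = 0.054/0.409 = 0.1320.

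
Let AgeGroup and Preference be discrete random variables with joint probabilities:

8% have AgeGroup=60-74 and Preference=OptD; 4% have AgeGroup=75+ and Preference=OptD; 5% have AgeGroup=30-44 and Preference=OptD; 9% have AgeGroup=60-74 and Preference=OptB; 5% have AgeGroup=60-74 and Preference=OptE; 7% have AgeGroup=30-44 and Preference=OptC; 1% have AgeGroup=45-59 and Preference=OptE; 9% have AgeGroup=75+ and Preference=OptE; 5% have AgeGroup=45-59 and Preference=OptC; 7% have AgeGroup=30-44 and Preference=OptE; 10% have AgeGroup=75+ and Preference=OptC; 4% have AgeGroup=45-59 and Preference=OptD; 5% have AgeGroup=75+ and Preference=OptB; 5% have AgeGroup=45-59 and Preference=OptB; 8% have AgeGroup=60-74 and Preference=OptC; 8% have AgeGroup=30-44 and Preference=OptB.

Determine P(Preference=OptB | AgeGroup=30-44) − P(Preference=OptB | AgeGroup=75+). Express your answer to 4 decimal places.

0.1177

P(AgeGroup=30-44) = 0.08 + 0.07 + 0.05 + 0.07 = 0.27; P(Preference=OptB | AgeGroup=30-44) = 0.08/0.27 = 0.29630.
P(AgeGroup=75+) = 0.05 + 0.10 + 0.04 + 0.09 = 0.28; P(Preference=OptB | AgeGroup=75+) = 0.05/0.28 = 0.17857.
Difference = 0.1177.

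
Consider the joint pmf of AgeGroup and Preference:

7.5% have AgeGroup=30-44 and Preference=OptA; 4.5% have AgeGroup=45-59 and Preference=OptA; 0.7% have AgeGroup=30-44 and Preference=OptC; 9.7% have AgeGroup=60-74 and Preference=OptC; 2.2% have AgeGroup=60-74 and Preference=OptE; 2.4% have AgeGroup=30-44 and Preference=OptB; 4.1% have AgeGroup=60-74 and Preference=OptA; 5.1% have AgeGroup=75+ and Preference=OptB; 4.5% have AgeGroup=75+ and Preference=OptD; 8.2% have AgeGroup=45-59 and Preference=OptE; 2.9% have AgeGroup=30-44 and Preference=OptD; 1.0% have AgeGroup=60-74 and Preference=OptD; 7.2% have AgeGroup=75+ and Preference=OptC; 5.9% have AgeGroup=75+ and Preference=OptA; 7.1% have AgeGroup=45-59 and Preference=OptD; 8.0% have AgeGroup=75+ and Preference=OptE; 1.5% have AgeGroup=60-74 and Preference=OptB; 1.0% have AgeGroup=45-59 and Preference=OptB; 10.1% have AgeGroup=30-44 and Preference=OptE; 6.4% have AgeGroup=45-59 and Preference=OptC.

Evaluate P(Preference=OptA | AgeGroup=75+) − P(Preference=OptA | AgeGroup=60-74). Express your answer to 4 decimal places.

P(AgeGroup=75+) = 0.059 + 0.051 + 0.072 + 0.045 + 0.080 = 0.307; P(Preference=OptA | AgeGroup=75+) = 0.059/0.307 = 0.19218.
P(AgeGroup=60-74) = 0.041 + 0.015 + 0.097 + 0.010 + 0.022 = 0.185; P(Preference=OptA | AgeGroup=60-74) = 0.041/0.185 = 0.22162.
Difference = -0.0294.

-0.0294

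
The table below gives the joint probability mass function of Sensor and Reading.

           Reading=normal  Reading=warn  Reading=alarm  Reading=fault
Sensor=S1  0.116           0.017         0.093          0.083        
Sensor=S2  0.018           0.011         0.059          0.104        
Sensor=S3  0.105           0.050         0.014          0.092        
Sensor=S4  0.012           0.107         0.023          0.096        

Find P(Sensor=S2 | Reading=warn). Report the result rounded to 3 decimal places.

0.059

P(Reading=warn) = 0.017 + 0.011 + 0.050 + 0.107 = 0.185.
P(Sensor=S2 | Reading=warn) = 0.011/0.185 = 0.059.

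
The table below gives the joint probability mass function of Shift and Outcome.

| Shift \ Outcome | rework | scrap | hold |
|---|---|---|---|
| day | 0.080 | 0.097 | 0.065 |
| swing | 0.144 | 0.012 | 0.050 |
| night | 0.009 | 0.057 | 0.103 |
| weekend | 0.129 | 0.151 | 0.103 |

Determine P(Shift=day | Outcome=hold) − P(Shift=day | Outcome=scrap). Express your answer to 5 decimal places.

-0.10350

P(Outcome=hold) = 0.065 + 0.050 + 0.103 + 0.103 = 0.321; P(Shift=day | Outcome=hold) = 0.065/0.321 = 0.202492.
P(Outcome=scrap) = 0.097 + 0.012 + 0.057 + 0.151 = 0.317; P(Shift=day | Outcome=scrap) = 0.097/0.317 = 0.305994.
Difference = -0.10350.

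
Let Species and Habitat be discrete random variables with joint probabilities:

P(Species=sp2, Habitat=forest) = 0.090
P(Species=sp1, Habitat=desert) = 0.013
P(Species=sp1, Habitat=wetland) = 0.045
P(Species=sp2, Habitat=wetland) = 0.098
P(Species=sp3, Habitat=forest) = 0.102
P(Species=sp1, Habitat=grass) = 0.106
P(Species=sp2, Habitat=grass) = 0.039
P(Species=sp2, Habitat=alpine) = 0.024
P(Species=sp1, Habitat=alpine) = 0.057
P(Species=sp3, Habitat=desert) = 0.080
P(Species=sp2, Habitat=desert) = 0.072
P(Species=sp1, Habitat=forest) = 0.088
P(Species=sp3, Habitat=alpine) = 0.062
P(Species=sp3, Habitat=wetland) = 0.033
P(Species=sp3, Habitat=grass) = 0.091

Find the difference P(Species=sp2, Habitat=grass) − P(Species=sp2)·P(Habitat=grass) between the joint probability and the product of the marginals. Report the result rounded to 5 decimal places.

-0.03723

P(Species=sp2) = 0.090 + 0.039 + 0.098 + 0.072 + 0.024 = 0.323.
P(Habitat=grass) = 0.106 + 0.039 + 0.091 = 0.236.
P(Species=sp2, Habitat=grass) − P(Species=sp2)P(Habitat=grass) = 0.039 − 0.323×0.236 = -0.03723.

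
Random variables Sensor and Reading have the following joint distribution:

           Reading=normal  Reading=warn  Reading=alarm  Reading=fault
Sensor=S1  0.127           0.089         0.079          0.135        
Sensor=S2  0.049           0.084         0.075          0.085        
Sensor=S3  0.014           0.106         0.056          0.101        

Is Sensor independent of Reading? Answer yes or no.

P(Sensor=S1) = 0.430 and P(Reading=normal) = 0.190, so their product is 0.08170, but P(Sensor=S1, Reading=normal) = 0.127. Since these differ, Sensor and Reading are not independent.

no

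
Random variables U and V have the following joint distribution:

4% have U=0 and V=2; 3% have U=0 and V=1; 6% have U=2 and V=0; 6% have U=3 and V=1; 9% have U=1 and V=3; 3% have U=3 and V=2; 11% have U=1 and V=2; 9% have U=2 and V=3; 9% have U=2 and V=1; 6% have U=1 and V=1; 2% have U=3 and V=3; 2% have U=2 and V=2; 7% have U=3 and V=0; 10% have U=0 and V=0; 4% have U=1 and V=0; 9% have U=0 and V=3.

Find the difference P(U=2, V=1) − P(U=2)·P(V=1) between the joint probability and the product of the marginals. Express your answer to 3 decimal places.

0.028

P(U=2) = 0.06 + 0.09 + 0.02 + 0.09 = 0.26.
P(V=1) = 0.03 + 0.06 + 0.09 + 0.06 = 0.24.
P(U=2, V=1) − P(U=2)P(V=1) = 0.09 − 0.26×0.24 = 0.028.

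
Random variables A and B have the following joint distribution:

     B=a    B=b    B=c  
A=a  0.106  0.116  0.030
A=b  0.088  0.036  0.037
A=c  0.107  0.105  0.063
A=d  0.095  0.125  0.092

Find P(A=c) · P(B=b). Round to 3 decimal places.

P(A=c) = 0.107 + 0.105 + 0.063 = 0.275.
P(B=b) = 0.116 + 0.036 + 0.105 + 0.125 = 0.382.
Product: 0.275 × 0.382 = 0.105.

0.105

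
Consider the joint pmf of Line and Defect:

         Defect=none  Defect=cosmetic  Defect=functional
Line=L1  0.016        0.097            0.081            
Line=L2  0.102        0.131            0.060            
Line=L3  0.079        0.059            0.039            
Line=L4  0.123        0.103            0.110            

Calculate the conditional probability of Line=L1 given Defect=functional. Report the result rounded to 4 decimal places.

P(Defect=functional) = 0.081 + 0.060 + 0.039 + 0.110 = 0.290.
P(Line=L1 | Defect=functional) = 0.081/0.290 = 0.2793.

0.2793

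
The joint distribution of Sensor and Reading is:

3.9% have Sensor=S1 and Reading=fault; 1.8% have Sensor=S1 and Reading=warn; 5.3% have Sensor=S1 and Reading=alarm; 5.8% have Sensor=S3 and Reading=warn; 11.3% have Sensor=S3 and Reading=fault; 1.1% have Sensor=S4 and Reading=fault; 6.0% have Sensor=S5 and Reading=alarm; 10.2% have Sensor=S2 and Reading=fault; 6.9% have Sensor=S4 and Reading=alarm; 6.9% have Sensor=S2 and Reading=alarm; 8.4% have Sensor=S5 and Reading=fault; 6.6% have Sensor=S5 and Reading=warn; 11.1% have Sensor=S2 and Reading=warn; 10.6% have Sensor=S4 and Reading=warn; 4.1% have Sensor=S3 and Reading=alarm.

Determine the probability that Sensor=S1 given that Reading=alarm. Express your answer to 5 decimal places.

0.18151

P(Reading=alarm) = 0.053 + 0.069 + 0.041 + 0.069 + 0.060 = 0.292.
P(Sensor=S1 | Reading=alarm) = 0.053/0.292 = 0.18151.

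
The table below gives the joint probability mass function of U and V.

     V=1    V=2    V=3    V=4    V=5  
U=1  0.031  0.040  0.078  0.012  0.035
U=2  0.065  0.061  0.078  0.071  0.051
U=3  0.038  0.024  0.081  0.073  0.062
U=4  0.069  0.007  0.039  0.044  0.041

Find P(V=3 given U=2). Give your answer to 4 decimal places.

0.2393

P(U=2) = 0.065 + 0.061 + 0.078 + 0.071 + 0.051 = 0.326.
P(V=3 | U=2) = 0.078/0.326 = 0.2393.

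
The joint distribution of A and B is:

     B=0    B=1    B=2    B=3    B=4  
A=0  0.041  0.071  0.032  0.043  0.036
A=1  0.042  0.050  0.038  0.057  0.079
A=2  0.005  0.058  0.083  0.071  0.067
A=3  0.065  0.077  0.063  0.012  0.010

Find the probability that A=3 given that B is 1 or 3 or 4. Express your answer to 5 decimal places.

P(B=1) = 0.071 + 0.050 + 0.058 + 0.077 = 0.256.
P(B=3) = 0.043 + 0.057 + 0.071 + 0.012 = 0.183.
P(B=4) = 0.036 + 0.079 + 0.067 + 0.010 = 0.192.
P(B ∈ {1, 3, 4}) = 0.256 + 0.183 + 0.192 = 0.631; P(A=3, B ∈ {1, 3, 4}) = 0.077 + 0.012 + 0.010 = 0.099.
P(A=3 | B ∈ {1, 3, 4}) = 0.099/0.631 = 0.15689.

0.15689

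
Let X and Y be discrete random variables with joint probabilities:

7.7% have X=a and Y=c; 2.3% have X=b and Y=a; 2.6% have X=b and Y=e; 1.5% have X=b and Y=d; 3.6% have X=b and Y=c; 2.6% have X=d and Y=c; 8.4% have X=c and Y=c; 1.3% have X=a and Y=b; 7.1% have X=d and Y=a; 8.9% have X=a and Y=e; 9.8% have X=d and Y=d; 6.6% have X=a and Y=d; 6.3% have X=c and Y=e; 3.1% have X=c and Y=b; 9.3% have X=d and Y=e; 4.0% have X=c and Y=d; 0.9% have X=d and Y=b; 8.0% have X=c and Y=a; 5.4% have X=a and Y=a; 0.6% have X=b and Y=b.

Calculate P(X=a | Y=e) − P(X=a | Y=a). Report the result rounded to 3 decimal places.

0.092

P(Y=e) = 0.089 + 0.026 + 0.063 + 0.093 = 0.271; P(X=a | Y=e) = 0.089/0.271 = 0.3284.
P(Y=a) = 0.054 + 0.023 + 0.080 + 0.071 = 0.228; P(X=a | Y=a) = 0.054/0.228 = 0.2368.
Difference = 0.092.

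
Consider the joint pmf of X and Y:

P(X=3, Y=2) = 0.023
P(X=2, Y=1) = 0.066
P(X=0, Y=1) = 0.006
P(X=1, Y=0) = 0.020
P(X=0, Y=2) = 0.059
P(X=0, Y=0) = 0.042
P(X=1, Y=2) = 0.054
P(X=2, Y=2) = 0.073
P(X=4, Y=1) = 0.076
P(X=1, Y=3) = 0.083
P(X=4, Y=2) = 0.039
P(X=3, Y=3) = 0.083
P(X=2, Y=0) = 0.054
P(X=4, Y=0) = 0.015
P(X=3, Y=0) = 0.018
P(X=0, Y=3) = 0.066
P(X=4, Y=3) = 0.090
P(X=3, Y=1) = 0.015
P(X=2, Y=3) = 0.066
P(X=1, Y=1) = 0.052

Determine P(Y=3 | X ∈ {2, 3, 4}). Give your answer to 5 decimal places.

P(X=2) = 0.054 + 0.066 + 0.073 + 0.066 = 0.259.
P(X=3) = 0.018 + 0.015 + 0.023 + 0.083 = 0.139.
P(X=4) = 0.015 + 0.076 + 0.039 + 0.090 = 0.220.
P(X ∈ {2, 3, 4}) = 0.259 + 0.139 + 0.220 = 0.618; P(Y=3, X ∈ {2, 3, 4}) = 0.066 + 0.083 + 0.090 = 0.239.
P(Y=3 | X ∈ {2, 3, 4}) = 0.239/0.618 = 0.38673.

0.38673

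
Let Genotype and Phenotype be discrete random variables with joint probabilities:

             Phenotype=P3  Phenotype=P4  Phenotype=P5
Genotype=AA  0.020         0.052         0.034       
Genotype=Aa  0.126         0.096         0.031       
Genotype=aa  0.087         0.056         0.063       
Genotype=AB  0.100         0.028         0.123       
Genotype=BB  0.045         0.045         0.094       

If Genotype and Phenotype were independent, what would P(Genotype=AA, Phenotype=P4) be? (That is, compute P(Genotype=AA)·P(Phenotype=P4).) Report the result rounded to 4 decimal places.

P(Genotype=AA) = 0.020 + 0.052 + 0.034 = 0.106.
P(Phenotype=P4) = 0.052 + 0.096 + 0.056 + 0.028 + 0.045 = 0.277.
Product: 0.106 × 0.277 = 0.0294.

0.0294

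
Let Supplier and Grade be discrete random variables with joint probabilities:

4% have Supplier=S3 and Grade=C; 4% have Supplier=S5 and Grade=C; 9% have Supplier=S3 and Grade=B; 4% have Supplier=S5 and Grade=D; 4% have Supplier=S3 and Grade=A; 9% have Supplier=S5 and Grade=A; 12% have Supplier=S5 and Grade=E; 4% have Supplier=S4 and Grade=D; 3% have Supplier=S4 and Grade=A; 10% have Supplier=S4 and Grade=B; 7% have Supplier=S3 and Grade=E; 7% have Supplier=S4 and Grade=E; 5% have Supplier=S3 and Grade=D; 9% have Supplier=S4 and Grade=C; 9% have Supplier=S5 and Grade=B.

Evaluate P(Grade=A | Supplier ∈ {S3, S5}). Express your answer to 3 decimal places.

0.194

P(Supplier=S3) = 0.04 + 0.09 + 0.04 + 0.05 + 0.07 = 0.29.
P(Supplier=S5) = 0.09 + 0.09 + 0.04 + 0.04 + 0.12 = 0.38.
P(Supplier ∈ {S3, S5}) = 0.29 + 0.38 = 0.67; P(Grade=A, Supplier ∈ {S3, S5}) = 0.04 + 0.09 = 0.13.
P(Grade=A | Supplier ∈ {S3, S5}) = 0.13/0.67 = 0.194.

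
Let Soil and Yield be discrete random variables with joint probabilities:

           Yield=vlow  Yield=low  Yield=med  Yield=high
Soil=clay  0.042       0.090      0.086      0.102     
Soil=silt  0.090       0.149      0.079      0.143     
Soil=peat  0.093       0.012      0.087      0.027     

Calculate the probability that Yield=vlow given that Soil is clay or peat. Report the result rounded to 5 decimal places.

P(Soil=clay) = 0.042 + 0.090 + 0.086 + 0.102 = 0.320.
P(Soil=peat) = 0.093 + 0.012 + 0.087 + 0.027 = 0.219.
P(Soil ∈ {clay, peat}) = 0.320 + 0.219 = 0.539; P(Yield=vlow, Soil ∈ {clay, peat}) = 0.042 + 0.093 = 0.135.
P(Yield=vlow | Soil ∈ {clay, peat}) = 0.135/0.539 = 0.25046.

0.25046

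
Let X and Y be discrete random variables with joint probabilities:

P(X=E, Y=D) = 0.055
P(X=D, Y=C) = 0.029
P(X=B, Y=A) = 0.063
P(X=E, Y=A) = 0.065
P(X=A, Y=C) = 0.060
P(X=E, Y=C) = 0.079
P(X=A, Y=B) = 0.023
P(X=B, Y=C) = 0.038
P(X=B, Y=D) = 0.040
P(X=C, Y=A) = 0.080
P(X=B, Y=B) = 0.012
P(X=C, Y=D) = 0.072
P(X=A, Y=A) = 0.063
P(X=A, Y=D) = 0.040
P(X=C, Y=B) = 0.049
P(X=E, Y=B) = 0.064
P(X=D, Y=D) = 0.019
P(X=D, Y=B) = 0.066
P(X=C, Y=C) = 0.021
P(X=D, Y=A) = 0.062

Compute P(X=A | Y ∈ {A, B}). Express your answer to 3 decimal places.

P(Y=A) = 0.063 + 0.063 + 0.080 + 0.062 + 0.065 = 0.333.
P(Y=B) = 0.023 + 0.012 + 0.049 + 0.066 + 0.064 = 0.214.
P(Y ∈ {A, B}) = 0.333 + 0.214 = 0.547; P(X=A, Y ∈ {A, B}) = 0.063 + 0.023 = 0.086.
P(X=A | Y ∈ {A, B}) = 0.086/0.547 = 0.157.

0.157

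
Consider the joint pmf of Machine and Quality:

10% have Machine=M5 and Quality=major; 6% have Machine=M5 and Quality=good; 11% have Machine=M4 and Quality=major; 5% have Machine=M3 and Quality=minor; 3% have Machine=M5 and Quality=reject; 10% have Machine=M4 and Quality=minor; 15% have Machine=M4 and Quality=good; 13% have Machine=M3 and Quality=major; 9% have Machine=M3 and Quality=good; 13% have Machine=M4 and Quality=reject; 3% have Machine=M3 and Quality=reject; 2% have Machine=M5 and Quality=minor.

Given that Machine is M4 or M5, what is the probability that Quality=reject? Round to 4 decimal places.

P(Machine=M4) = 0.15 + 0.10 + 0.11 + 0.13 = 0.49.
P(Machine=M5) = 0.06 + 0.02 + 0.10 + 0.03 = 0.21.
P(Machine ∈ {M4, M5}) = 0.49 + 0.21 = 0.70; P(Quality=reject, Machine ∈ {M4, M5}) = 0.13 + 0.03 = 0.16.
P(Quality=reject | Machine ∈ {M4, M5}) = 0.16/0.70 = 0.2286.

0.2286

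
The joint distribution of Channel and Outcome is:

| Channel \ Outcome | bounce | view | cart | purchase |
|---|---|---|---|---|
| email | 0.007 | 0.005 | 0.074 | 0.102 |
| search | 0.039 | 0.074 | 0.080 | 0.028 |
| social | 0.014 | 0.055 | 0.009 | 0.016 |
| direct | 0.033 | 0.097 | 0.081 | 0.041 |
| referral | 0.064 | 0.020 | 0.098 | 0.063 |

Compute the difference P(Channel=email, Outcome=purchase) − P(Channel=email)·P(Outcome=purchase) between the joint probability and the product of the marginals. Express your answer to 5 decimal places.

P(Channel=email) = 0.007 + 0.005 + 0.074 + 0.102 = 0.188.
P(Outcome=purchase) = 0.102 + 0.028 + 0.016 + 0.041 + 0.063 = 0.250.
P(Channel=email, Outcome=purchase) − P(Channel=email)P(Outcome=purchase) = 0.102 − 0.188×0.250 = 0.05500.

0.05500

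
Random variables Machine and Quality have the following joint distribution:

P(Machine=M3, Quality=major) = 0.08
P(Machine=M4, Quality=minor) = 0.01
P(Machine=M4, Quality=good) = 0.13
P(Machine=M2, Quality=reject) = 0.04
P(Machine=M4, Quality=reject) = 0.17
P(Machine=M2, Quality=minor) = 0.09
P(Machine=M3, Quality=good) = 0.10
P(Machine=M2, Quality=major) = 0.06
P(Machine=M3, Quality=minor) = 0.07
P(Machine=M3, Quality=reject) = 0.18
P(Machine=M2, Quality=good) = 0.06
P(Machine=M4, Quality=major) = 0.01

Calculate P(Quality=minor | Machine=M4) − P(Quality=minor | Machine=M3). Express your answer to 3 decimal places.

-0.132

P(Machine=M4) = 0.13 + 0.01 + 0.01 + 0.17 = 0.32; P(Quality=minor | Machine=M4) = 0.01/0.32 = 0.0313.
P(Machine=M3) = 0.10 + 0.07 + 0.08 + 0.18 = 0.43; P(Quality=minor | Machine=M3) = 0.07/0.43 = 0.1628.
Difference = -0.132.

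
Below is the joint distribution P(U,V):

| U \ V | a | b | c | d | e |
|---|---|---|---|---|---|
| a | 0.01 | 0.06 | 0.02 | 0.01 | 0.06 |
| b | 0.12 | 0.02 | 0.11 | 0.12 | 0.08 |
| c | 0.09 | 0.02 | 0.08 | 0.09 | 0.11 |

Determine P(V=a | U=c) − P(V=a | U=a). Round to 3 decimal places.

P(U=c) = 0.09 + 0.02 + 0.08 + 0.09 + 0.11 = 0.39; P(V=a | U=c) = 0.09/0.39 = 0.2308.
P(U=a) = 0.01 + 0.06 + 0.02 + 0.01 + 0.06 = 0.16; P(V=a | U=a) = 0.01/0.16 = 0.0625.
Difference = 0.168.

0.168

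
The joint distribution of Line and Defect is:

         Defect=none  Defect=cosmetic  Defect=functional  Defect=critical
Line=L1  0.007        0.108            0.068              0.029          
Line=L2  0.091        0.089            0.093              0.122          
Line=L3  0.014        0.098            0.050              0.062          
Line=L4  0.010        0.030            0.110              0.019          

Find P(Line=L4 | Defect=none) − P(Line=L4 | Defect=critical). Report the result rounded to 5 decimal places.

0.00007

P(Defect=none) = 0.007 + 0.091 + 0.014 + 0.010 = 0.122; P(Line=L4 | Defect=none) = 0.010/0.122 = 0.081967.
P(Defect=critical) = 0.029 + 0.122 + 0.062 + 0.019 = 0.232; P(Line=L4 | Defect=critical) = 0.019/0.232 = 0.081897.
Difference = 0.00007.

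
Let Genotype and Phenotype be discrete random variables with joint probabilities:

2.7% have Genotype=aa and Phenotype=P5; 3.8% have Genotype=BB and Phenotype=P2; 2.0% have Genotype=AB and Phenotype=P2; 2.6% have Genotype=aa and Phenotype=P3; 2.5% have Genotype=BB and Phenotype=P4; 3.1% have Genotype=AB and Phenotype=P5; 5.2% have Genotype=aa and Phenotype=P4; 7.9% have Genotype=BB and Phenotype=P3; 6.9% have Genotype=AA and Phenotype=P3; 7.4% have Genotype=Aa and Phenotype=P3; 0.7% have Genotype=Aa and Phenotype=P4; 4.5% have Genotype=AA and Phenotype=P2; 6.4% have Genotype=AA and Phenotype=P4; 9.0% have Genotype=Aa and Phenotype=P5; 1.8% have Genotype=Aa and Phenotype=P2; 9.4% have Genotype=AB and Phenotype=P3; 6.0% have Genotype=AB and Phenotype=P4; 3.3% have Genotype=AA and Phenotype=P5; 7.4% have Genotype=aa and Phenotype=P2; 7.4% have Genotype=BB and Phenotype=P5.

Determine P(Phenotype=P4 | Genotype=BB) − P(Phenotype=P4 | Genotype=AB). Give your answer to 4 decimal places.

-0.1769

P(Genotype=BB) = 0.038 + 0.079 + 0.025 + 0.074 = 0.216; P(Phenotype=P4 | Genotype=BB) = 0.025/0.216 = 0.11574.
P(Genotype=AB) = 0.020 + 0.094 + 0.060 + 0.031 = 0.205; P(Phenotype=P4 | Genotype=AB) = 0.060/0.205 = 0.29268.
Difference = -0.1769.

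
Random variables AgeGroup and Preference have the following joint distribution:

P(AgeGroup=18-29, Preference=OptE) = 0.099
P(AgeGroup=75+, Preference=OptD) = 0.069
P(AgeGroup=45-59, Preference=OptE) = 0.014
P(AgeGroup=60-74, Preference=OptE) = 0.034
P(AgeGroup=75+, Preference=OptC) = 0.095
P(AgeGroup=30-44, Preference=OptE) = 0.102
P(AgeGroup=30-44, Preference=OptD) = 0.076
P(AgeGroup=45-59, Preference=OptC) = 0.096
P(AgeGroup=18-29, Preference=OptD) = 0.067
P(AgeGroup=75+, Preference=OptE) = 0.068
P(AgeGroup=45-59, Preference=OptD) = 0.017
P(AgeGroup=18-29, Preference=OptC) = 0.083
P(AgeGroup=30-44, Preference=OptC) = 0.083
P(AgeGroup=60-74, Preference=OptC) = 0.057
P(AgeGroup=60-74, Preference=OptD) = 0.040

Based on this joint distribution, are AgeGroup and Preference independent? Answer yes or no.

P(AgeGroup=45-59) = 0.127 and P(Preference=OptC) = 0.414, so their product is 0.05258, but P(AgeGroup=45-59, Preference=OptC) = 0.096. Since these differ, AgeGroup and Preference are not independent.

no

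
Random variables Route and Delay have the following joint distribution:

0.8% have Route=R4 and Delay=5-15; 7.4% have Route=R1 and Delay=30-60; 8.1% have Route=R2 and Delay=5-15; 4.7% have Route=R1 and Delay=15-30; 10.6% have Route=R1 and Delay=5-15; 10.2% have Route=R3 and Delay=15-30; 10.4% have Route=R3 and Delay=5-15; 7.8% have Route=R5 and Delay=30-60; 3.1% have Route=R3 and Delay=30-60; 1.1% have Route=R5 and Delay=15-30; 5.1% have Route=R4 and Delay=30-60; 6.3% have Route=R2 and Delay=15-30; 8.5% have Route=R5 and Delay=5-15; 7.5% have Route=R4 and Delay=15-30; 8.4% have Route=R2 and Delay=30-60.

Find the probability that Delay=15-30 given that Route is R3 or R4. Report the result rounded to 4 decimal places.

0.4771

P(Route=R3) = 0.104 + 0.102 + 0.031 = 0.237.
P(Route=R4) = 0.008 + 0.075 + 0.051 = 0.134.
P(Route ∈ {R3, R4}) = 0.237 + 0.134 = 0.371; P(Delay=15-30, Route ∈ {R3, R4}) = 0.102 + 0.075 = 0.177.
P(Delay=15-30 | Route ∈ {R3, R4}) = 0.177/0.371 = 0.4771.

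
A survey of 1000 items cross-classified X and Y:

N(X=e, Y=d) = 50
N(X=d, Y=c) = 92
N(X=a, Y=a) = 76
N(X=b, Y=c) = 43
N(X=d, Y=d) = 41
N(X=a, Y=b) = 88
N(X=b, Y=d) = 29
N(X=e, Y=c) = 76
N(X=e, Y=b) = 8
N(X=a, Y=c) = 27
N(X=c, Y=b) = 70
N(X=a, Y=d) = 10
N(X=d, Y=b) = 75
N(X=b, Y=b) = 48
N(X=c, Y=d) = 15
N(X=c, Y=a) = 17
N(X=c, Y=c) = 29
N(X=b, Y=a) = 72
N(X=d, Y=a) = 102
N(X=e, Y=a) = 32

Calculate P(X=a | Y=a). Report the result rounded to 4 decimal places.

0.2542

Total with Y=a: 76 + 72 + 17 + 102 + 32 = 299.
P(X=a | Y=a) = 76/299 = 0.2542.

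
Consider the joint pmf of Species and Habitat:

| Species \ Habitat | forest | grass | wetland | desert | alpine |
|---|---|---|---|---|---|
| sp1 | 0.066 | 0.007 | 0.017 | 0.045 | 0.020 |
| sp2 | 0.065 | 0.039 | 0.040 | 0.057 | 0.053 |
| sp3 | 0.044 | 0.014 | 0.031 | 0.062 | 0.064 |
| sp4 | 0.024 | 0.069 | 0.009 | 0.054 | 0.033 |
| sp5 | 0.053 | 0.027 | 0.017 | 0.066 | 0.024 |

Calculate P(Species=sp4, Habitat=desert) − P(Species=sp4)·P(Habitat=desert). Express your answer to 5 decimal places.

P(Species=sp4) = 0.024 + 0.069 + 0.009 + 0.054 + 0.033 = 0.189.
P(Habitat=desert) = 0.045 + 0.057 + 0.062 + 0.054 + 0.066 = 0.284.
P(Species=sp4, Habitat=desert) − P(Species=sp4)P(Habitat=desert) = 0.054 − 0.189×0.284 = 0.00032.

0.00032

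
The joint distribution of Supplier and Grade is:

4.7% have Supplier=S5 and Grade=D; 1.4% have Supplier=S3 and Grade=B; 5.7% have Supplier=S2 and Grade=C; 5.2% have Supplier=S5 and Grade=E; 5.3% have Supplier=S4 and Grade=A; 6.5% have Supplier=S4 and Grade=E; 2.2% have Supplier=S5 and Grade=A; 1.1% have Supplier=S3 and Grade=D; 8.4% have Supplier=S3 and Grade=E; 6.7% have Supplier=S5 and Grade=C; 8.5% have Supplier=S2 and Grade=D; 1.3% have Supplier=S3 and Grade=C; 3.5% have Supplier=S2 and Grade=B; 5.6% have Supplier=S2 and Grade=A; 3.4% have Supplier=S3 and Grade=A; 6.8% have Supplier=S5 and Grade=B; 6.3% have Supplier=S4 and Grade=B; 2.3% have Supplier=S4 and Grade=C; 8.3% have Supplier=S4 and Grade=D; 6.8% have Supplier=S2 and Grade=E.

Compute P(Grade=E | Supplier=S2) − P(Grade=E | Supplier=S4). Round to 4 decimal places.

P(Supplier=S2) = 0.056 + 0.035 + 0.057 + 0.085 + 0.068 = 0.301; P(Grade=E | Supplier=S2) = 0.068/0.301 = 0.22591.
P(Supplier=S4) = 0.053 + 0.063 + 0.023 + 0.083 + 0.065 = 0.287; P(Grade=E | Supplier=S4) = 0.065/0.287 = 0.22648.
Difference = -0.0006.

-0.0006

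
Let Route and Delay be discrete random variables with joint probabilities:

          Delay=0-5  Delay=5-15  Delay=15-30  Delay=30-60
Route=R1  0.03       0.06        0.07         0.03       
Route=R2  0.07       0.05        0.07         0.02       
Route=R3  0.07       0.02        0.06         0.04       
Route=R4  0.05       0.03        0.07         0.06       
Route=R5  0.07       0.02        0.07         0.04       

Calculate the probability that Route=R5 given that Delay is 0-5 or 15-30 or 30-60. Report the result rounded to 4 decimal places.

0.2195

P(Delay=0-5) = 0.03 + 0.07 + 0.07 + 0.05 + 0.07 = 0.29.
P(Delay=15-30) = 0.07 + 0.07 + 0.06 + 0.07 + 0.07 = 0.34.
P(Delay=30-60) = 0.03 + 0.02 + 0.04 + 0.06 + 0.04 = 0.19.
P(Delay ∈ {0-5, 15-30, 30-60}) = 0.29 + 0.34 + 0.19 = 0.82; P(Route=R5, Delay ∈ {0-5, 15-30, 30-60}) = 0.07 + 0.07 + 0.04 = 0.18.
P(Route=R5 | Delay ∈ {0-5, 15-30, 30-60}) = 0.18/0.82 = 0.2195.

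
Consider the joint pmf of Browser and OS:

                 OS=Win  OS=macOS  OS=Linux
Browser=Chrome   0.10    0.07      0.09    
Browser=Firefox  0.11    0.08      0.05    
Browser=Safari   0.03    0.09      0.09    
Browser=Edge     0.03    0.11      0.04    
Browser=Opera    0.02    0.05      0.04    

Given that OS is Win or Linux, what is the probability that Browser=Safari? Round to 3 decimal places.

P(OS=Win) = 0.10 + 0.11 + 0.03 + 0.03 + 0.02 = 0.29.
P(OS=Linux) = 0.09 + 0.05 + 0.09 + 0.04 + 0.04 = 0.31.
P(OS ∈ {Win, Linux}) = 0.29 + 0.31 = 0.60; P(Browser=Safari, OS ∈ {Win, Linux}) = 0.03 + 0.09 = 0.12.
P(Browser=Safari | OS ∈ {Win, Linux}) = 0.12/0.60 = 0.200.

0.200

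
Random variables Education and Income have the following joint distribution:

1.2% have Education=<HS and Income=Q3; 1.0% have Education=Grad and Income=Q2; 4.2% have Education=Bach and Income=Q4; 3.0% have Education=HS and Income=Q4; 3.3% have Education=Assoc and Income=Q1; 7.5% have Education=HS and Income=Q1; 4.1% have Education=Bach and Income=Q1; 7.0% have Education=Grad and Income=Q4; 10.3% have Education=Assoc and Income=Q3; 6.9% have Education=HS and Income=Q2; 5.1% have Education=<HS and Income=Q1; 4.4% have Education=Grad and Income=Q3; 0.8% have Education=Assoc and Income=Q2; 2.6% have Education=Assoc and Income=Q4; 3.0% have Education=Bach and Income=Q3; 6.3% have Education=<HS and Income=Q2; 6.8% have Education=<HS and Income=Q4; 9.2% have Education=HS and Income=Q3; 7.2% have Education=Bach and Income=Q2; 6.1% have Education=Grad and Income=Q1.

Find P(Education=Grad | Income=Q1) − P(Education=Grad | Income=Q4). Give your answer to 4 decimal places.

P(Income=Q1) = 0.051 + 0.075 + 0.033 + 0.041 + 0.061 = 0.261; P(Education=Grad | Income=Q1) = 0.061/0.261 = 0.23372.
P(Income=Q4) = 0.068 + 0.030 + 0.026 + 0.042 + 0.070 = 0.236; P(Education=Grad | Income=Q4) = 0.070/0.236 = 0.29661.
Difference = -0.0629.

-0.0629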